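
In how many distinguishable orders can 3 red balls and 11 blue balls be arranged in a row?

Choose positions for the red balls: C(14,3) = 364.

364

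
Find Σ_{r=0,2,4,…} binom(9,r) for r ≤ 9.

Half of (1+1)^9 + (1−1)^9 gives the even-index sum: 2^8 = 256.

256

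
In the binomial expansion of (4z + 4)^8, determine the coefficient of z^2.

The general term is C(8,j)·(4z)^j·(4)^(8-j); the z^2 term has j = 2.
C(8,2) = 28.
Coefficient = C(8,2) · 4^2 · 4^6 = 28 · 16 · 4096 = 1835008.

1835008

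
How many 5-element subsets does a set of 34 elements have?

C(34,5) = (34·33·32·31·30) / 5! = 33390720 / 120 = 278256.

278256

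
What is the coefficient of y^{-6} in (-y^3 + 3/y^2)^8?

General term: C(8,j)·(-y^3)^j·(3/y^2)^(8-j), with y-exponent 3j − 2(8−j) = 5j − 16.
Set 5j − 16 = -6: j = 2.
C(8,2) = 28; (-1)^2 = 1; 3^6 = 729.
Coefficient = 28 · 1 · 729 = 20412.

20412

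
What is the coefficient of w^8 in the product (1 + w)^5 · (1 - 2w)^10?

4320

Coefficient of w^8 = Σ_{j} C(5,j)·1^j·C(10,8-j)·(-2)^(8-j) for j from 0 to 5.
= 11520 + (-76800) + 134400 + (-80640) + 16800 + (-960) = 4320.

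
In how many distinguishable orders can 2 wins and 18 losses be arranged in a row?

Choose positions for the wins: C(20,2) = 190.

190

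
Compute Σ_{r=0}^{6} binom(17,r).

1 + 17 + 136 + 680 + 2380 + 6188 + 12376 = 21778.

21778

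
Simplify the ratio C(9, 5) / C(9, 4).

C(n,k+1)/C(n,k) = (n−k)/(k+1) = (9−4)/(4+1) = 5/5 = 1.

1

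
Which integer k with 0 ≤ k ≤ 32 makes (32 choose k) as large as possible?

C(32,k) is maximized at k = 32/2 = 16.

16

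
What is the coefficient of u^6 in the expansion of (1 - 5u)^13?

The general term is C(13,j)·(1)^j·(-5u)^(13-j); the u^6 term has j = 7.
C(13,7) = 1716.
Coefficient = C(13,7) · (-5)^6 = 1716 · 15625 = 26812500.

26812500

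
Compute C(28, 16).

C(28,16) = C(28,12) by symmetry.
C(28,12) = (28·27·26·25·24·23·22·21·20·19·18·17) / 12! = 14572069319808000 / 479001600 = 30421755.

30421755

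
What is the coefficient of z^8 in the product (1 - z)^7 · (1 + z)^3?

Coefficient of z^8 = Σ_{j} C(7,j)·(-1)^j·C(3,8-j)·1^(8-j) for j from 5 to 7.
= (-21) + 21 + (-3) = -3.

-3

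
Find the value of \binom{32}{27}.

201376

C(32,27) = C(32,5) by symmetry.
C(32,5) = (32·31·30·29·28) / 5! = 24165120 / 120 = 201376.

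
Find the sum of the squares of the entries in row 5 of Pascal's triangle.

252

Σ C(5,j)² is the coefficient of x^5 in (1+x)^5(1+x)^5 = (1+x)^10, i.e. C(10,5) = 252.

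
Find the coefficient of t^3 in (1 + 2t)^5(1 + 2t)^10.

3640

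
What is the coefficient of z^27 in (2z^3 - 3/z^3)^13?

1437696

General term: C(13,j)·(2z^3)^j·(-3/z^3)^(13-j), with z-exponent 3j − 3(13−j) = 6j − 39.
Set 6j − 39 = 27: j = 11.
C(13,11) = 78; 2^11 = 2048; (-3)^2 = 9.
Coefficient = 78 · 2048 · 9 = 1437696.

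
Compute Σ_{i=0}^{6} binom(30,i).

1 + 30 + 435 + 4060 + 27405 + 142506 + 593775 = 768212.

768212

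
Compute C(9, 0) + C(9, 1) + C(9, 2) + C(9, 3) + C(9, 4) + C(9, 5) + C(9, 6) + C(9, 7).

502

1 + 9 + 36 + 84 + 126 + 126 + 84 + 36 = 502.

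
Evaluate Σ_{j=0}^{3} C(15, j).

576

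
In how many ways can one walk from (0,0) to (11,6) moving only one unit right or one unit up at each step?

12376

Each path is a sequence of 17 steps with 11 rights: C(17,11) = 12376.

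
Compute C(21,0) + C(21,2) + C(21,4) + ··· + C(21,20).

Half of (1+1)^21 + (1−1)^21 gives the even-index sum: 2^20 = 1048576.

1048576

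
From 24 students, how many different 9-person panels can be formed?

1307504

This is C(24,9) = 1307504.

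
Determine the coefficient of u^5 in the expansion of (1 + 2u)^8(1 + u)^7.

Coefficient of u^5 = Σ_{j} C(8,j)·2^j·C(7,5-j)·1^(5-j) for j from 0 to 5.
= 21 + 560 + 3920 + 9408 + 7840 + 1792 = 23541.

23541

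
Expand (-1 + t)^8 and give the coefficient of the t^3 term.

The general term is C(8,j)·(-1)^j·(t)^(8-j); the t^3 term has j = 5.
C(8,5) = 56.
Coefficient = C(8,5) · (-1)^5 = 56 · (-1) = -56.

-56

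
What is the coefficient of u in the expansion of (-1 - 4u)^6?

The general term is C(6,j)·(-1)^j·(-4u)^(6-j); the u^1 term has j = 5.
C(6,5) = 6.
Coefficient = C(6,5) · (-1)^5 · (-4)^1 = 6 · (-1) · (-4) = 24.

24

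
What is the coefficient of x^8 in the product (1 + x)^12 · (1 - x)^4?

Coefficient of x^8 = Σ_{j} C(12,j)·1^j·C(4,8-j)·(-1)^(8-j) for j from 4 to 8.
= 495 + (-3168) + 5544 + (-3168) + 495 = 198.

198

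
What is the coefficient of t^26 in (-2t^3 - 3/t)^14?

83026944

General term: C(14,j)·(-2t^3)^j·(-3/t)^(14-j), with t-exponent 3j − 1(14−j) = 4j − 14.
Set 4j − 14 = 26: j = 10.
C(14,10) = 1001; (-2)^10 = 1024; (-3)^4 = 81.
Coefficient = 1001 · 1024 · 81 = 83026944.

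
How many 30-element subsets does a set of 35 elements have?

324632

C(35,30) = C(35,5) by symmetry.
C(35,5) = (35·34·33·32·31) / 5! = 38955840 / 120 = 324632.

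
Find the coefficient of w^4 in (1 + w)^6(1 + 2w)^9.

Coefficient of w^4 = Σ_{j} C(6,j)·1^j·C(9,4-j)·2^(4-j) for j from 0 to 4.
= 2016 + 4032 + 2160 + 360 + 15 = 8583.

8583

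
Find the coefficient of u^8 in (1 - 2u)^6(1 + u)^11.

1045

Coefficient of u^8 = Σ_{j} C(6,j)·(-2)^j·C(11,8-j)·1^(8-j) for j from 0 to 6.
= 165 + (-3960) + 27720 + (-73920) + 79200 + (-31680) + 3520 = 1045.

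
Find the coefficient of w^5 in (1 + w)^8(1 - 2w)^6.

Coefficient of w^5 = Σ_{j} C(8,j)·1^j·C(6,5-j)·(-2)^(5-j) for j from 0 to 5.
= (-192) + 1920 + (-4480) + 3360 + (-840) + 56 = -176.

-176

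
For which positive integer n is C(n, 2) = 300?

25

n(n−1)/2 = 300 ⇒ n(n−1) = 600. Since 25·24 = 600, n = 25.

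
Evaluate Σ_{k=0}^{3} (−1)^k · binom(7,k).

The partial alternating sum Σ_{k=0}^{3} (−1)^k C(7,k) = (−1)^3 C(6,3) = -20.

-20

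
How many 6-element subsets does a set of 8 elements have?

28

C(8,6) = C(8,2) by symmetry.
C(8,2) = (8·7) / 2! = 56 / 2 = 28.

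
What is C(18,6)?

C(18,6) = (18·17·16·15·14·13) / 6! = 13366080 / 720 = 18564.

18564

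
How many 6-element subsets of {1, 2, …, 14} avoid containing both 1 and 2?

2508

All 6-subsets: C(14,6) = 3003. Those containing both fixed elements: C(12,4) = 495.
3003 − 495 = 2508.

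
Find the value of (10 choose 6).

210

C(10,6) = C(10,4) by symmetry.
C(10,4) = (10·9·8·7) / 4! = 5040 / 24 = 210.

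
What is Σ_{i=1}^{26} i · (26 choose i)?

Differentiating (1+x)^26 and setting x=1: Σ i·C(26,i) = 26·2^25 = 872415232.

872415232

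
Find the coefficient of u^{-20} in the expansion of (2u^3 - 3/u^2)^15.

General term: C(15,j)·(2u^3)^j·(-3/u^2)^(15-j), with u-exponent 3j − 2(15−j) = 5j − 30.
Set 5j − 30 = -20: j = 2.
C(15,2) = 105; 2^2 = 4; (-3)^13 = -1594323.
Coefficient = 105 · 4 · (-1594323) = -669615660.

-669615660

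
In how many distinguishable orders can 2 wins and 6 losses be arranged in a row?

28

Choose positions for the wins: C(8,2) = 28.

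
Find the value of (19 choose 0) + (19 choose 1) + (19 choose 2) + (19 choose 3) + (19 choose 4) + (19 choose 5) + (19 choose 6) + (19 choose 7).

1 + 19 + 171 + 969 + 3876 + 11628 + 27132 + 50388 = 94184.

94184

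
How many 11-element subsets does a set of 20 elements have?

C(20,11) = C(20,9) by symmetry.
C(20,9) = (20·19·18·17·16·15·14·13·12) / 9! = 60949324800 / 362880 = 167960.

167960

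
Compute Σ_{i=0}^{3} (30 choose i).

1 + 30 + 435 + 4060 = 4526.

4526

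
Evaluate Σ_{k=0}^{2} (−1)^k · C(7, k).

The partial alternating sum Σ_{k=0}^{2} (−1)^k C(7,k) = (−1)^2 C(6,2) = 15.

15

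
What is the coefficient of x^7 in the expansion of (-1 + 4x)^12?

The general term is C(12,j)·(-1)^j·(4x)^(12-j); the x^7 term has j = 5.
C(12,5) = 792.
Coefficient = C(12,5) · (-1)^5 · 4^7 = 792 · (-1) · 16384 = -12976128.

-12976128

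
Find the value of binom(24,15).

1307504

C(24,15) = C(24,9) by symmetry.
C(24,9) = (24·23·22·21·20·19·18·17·16) / 9! = 474467051520 / 362880 = 1307504.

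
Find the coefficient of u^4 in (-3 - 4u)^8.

1451520

The general term is C(8,j)·(-3)^j·(-4u)^(8-j); the u^4 term has j = 4.
C(8,4) = 70.
Coefficient = C(8,4) · (-3)^4 · (-4)^4 = 70 · 81 · 256 = 1451520.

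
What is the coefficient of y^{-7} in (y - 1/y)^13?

General term: C(13,j)·(y)^j·(-1/y)^(13-j), with y-exponent 1j − 1(13−j) = 2j − 13.
Set 2j − 13 = -7: j = 3.
C(13,3) = 286; 1^3 = 1; (-1)^10 = 1.
Coefficient = 286 · 1 · 1 = 286.

286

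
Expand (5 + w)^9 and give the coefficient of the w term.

The general term is C(9,j)·(5)^j·(w)^(9-j); the w^1 term has j = 8.
C(9,8) = 9.
Coefficient = C(9,8) · 5^8 = 9 · 390625 = 3515625.

3515625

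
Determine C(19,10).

C(19,10) = C(19,9) by symmetry.
C(19,9) = (19·18·17·16·15·14·13·12·11) / 9! = 33522128640 / 362880 = 92378.

92378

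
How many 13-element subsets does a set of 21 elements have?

C(21,13) = C(21,8) by symmetry.
C(21,8) = (21·20·19·18·17·16·15·14) / 8! = 8204716800 / 40320 = 203490.

203490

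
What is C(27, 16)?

C(27,16) = C(27,11) by symmetry.
C(27,11) = (27·26·25·24·23·22·21·20·19·18·17) / 11! = 520431047136000 / 39916800 = 13037895.

13037895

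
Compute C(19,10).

92378

C(19,10) = C(19,9) by symmetry.
C(19,9) = (19·18·17·16·15·14·13·12·11) / 9! = 33522128640 / 362880 = 92378.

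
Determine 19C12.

50388

C(19,12) = C(19,7) by symmetry.
C(19,7) = (19·18·17·16·15·14·13) / 7! = 253955520 / 5040 = 50388.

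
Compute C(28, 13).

C(28,13) = (28·27·26·25·24·23·22·21·20·19·18·17·16) / 13! = 233153109116928000 / 6227020800 = 37442160.

37442160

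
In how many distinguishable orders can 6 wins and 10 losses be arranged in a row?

Choose positions for the wins: C(16,6) = 8008.

8008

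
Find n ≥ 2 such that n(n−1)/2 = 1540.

56

n(n−1)/2 = 1540 ⇒ n(n−1) = 3080. Since 56·55 = 3080, n = 56.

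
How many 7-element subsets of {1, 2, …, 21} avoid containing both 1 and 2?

104652

All 7-subsets: C(21,7) = 116280. Those containing both fixed elements: C(19,5) = 11628.
116280 − 11628 = 104652.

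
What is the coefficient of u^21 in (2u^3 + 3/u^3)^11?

General term: C(11,j)·(2u^3)^j·(3/u^3)^(11-j), with u-exponent 3j − 3(11−j) = 6j − 33.
Set 6j − 33 = 21: j = 9.
C(11,9) = 55; 2^9 = 512; 3^2 = 9.
Coefficient = 55 · 512 · 9 = 253440.

253440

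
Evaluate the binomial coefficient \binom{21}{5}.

20349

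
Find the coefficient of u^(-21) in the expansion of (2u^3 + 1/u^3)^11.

220

General term: C(11,j)·(2u^3)^j·(1/u^3)^(11-j), with u-exponent 3j − 3(11−j) = 6j − 33.
Set 6j − 33 = -21: j = 2.
C(11,2) = 55; 2^2 = 4; 1^9 = 1.
Coefficient = 55 · 4 · 1 = 220.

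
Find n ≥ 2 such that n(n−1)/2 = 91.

14

n(n−1)/2 = 91 ⇒ n(n−1) = 182. Since 14·13 = 182, n = 14.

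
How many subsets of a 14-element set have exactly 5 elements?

Choose the 5 positions: C(14,5) = 2002.

2002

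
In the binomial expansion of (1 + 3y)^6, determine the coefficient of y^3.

The general term is C(6,j)·(1)^j·(3y)^(6-j); the y^3 term has j = 3.
C(6,3) = 20.
Coefficient = C(6,3) · 3^3 = 20 · 27 = 540.

540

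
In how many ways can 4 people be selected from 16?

This is C(16,4) = 1820.

1820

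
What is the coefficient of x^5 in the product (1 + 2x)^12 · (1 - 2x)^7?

1152

Coefficient of x^5 = Σ_{j} C(12,j)·2^j·C(7,5-j)·(-2)^(5-j) for j from 0 to 5.
= (-672) + 13440 + (-73920) + 147840 + (-110880) + 25344 = 1152.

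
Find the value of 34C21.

927983760

C(34,21) = C(34,13) by symmetry.
C(34,13) = (34·33·32·31·30·29·28·27·26·25·24·23·22) / 13! = 5778574175582208000 / 6227020800 = 927983760.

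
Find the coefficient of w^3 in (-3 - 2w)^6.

The general term is C(6,j)·(-3)^j·(-2w)^(6-j); the w^3 term has j = 3.
C(6,3) = 20.
Coefficient = C(6,3) · (-3)^3 · (-2)^3 = 20 · (-27) · (-8) = 4320.

4320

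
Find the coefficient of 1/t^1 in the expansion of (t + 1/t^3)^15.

1365

General term: C(15,j)·(t)^j·(1/t^3)^(15-j), with t-exponent 1j − 3(15−j) = 4j − 45.
Set 4j − 45 = -1: j = 11.
C(15,11) = 1365; 1^11 = 1; 1^4 = 1.
Coefficient = 1365 · 1 · 1 = 1365.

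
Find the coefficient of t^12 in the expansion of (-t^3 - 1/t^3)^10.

120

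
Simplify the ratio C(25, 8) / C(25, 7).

C(n,k+1)/C(n,k) = (n−k)/(k+1) = (25−7)/(7+1) = 18/8 = 9/4.

9/4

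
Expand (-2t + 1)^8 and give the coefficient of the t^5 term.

-1792

The general term is C(8,j)·(-2t)^j·(1)^(8-j); the t^5 term has j = 5.
C(8,5) = 56.
Coefficient = C(8,5) · (-2)^5 = 56 · (-32) = -1792.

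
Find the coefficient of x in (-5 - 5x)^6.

The general term is C(6,j)·(-5)^j·(-5x)^(6-j); the x^1 term has j = 5.
C(6,5) = 6.
Coefficient = C(6,5) · (-5)^5 · (-5)^1 = 6 · (-3125) · (-5) = 93750.

93750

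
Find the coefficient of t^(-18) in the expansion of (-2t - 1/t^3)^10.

960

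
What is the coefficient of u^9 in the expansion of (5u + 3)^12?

11601562500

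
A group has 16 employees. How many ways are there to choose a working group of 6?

This is C(16,6) = 8008.

8008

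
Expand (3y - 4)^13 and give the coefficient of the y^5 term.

20495794176

The general term is C(13,j)·(3y)^j·(-4)^(13-j); the y^5 term has j = 5.
C(13,5) = 1287.
Coefficient = C(13,5) · 3^5 · (-4)^8 = 1287 · 243 · 65536 = 20495794176.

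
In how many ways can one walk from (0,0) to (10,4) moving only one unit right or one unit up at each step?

Each path is a sequence of 14 steps with 10 rights: C(14,10) = 1001.

1001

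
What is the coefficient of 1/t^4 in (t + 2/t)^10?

15360

General term: C(10,j)·(t)^j·(2/t)^(10-j), with t-exponent 1j − 1(10−j) = 2j − 10.
Set 2j − 10 = -4: j = 3.
C(10,3) = 120; 1^3 = 1; 2^7 = 128.
Coefficient = 120 · 1 · 128 = 15360.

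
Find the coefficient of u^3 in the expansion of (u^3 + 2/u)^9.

5376

General term: C(9,j)·(u^3)^j·(2/u)^(9-j), with u-exponent 3j − 1(9−j) = 4j − 9.
Set 4j − 9 = 3: j = 3.
C(9,3) = 84; 1^3 = 1; 2^6 = 64.
Coefficient = 84 · 1 · 64 = 5376.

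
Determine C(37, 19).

17672631900

C(37,19) = C(37,18) by symmetry.
C(37,18) = (37·36·35·34·33·32·31·30·29·28·27·26·25·24·23·22·21·20) / 18! = 113146793787569865523200000 / 6402373705728000 = 17672631900.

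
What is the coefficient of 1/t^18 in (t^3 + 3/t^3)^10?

295245

General term: C(10,j)·(t^3)^j·(3/t^3)^(10-j), with t-exponent 3j − 3(10−j) = 6j − 30.
Set 6j − 30 = -18: j = 2.
C(10,2) = 45; 1^2 = 1; 3^8 = 6561.
Coefficient = 45 · 1 · 6561 = 295245.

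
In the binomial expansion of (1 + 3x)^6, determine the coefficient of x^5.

The general term is C(6,j)·(1)^j·(3x)^(6-j); the x^5 term has j = 1.
C(6,1) = 6.
Coefficient = C(6,1) · 3^5 = 6 · 243 = 1458.

1458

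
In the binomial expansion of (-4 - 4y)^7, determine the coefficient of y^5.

-344064

The general term is C(7,j)·(-4)^j·(-4y)^(7-j); the y^5 term has j = 2.
C(7,2) = 21.
Coefficient = C(7,2) · (-4)^2 · (-4)^5 = 21 · 16 · (-1024) = -344064.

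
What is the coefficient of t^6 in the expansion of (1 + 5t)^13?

26812500

The general term is C(13,j)·(1)^j·(5t)^(13-j); the t^6 term has j = 7.
C(13,7) = 1716.
Coefficient = C(13,7) · 5^6 = 1716 · 15625 = 26812500.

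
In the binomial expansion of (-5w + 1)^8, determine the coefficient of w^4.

43750

The general term is C(8,j)·(-5w)^j·(1)^(8-j); the w^4 term has j = 4.
C(8,4) = 70.
Coefficient = C(8,4) · (-5)^4 = 70 · 625 = 43750.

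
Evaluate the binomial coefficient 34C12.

C(34,12) = (34·33·32·31·30·29·28·27·26·25·24·23) / 12! = 262662462526464000 / 479001600 = 548354040.

548354040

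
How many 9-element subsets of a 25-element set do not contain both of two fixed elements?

1797818

All 9-subsets: C(25,9) = 2042975. Those containing both fixed elements: C(23,7) = 245157.
2042975 − 245157 = 1797818.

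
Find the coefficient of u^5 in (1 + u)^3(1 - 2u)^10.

Coefficient of u^5 = Σ_{j} C(3,j)·1^j·C(10,5-j)·(-2)^(5-j) for j from 0 to 3.
= (-8064) + 10080 + (-2880) + 180 = -684.

-684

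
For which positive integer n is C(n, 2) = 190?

n(n−1)/2 = 190 ⇒ n(n−1) = 380. Since 20·19 = 380, n = 20.

20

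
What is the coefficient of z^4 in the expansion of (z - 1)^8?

70

The general term is C(8,j)·(z)^j·(-1)^(8-j); the z^4 term has j = 4.
C(8,4) = 70.
Coefficient = C(8,4) = 70.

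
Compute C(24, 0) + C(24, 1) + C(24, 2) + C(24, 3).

1 + 24 + 276 + 2024 = 2325.

2325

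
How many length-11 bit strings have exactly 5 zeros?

Choose the 5 positions: C(11,5) = 462.

462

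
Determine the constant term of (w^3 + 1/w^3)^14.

General term: C(14,j)·(w^3)^j·(1/w^3)^(14-j), with w-exponent 3j − 3(14−j) = 6j − 42.
Set 6j − 42 = 0: j = 7.
C(14,7) = 3432; 1^7 = 1; 1^7 = 1.
Coefficient = 3432 · 1 · 1 = 3432.

3432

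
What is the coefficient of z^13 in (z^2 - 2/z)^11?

-1320

General term: C(11,j)·(z^2)^j·(-2/z)^(11-j), with z-exponent 2j − 1(11−j) = 3j − 11.
Set 3j − 11 = 13: j = 8.
C(11,8) = 165; 1^8 = 1; (-2)^3 = -8.
Coefficient = 165 · 1 · (-8) = -1320.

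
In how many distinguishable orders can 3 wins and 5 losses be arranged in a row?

Choose positions for the wins: C(8,3) = 56.

56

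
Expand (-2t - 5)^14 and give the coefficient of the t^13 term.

573440

The general term is C(14,j)·(-2t)^j·(-5)^(14-j); the t^13 term has j = 13.
C(14,13) = 14.
Coefficient = C(14,13) · (-2)^13 · (-5)^1 = 14 · (-8192) · (-5) = 573440.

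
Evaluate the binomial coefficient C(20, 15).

15504

C(20,15) = C(20,5) by symmetry.
C(20,5) = (20·19·18·17·16) / 5! = 1860480 / 120 = 15504.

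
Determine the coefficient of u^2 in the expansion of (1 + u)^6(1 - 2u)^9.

Coefficient of u^2 = Σ_{j} C(6,j)·1^j·C(9,2-j)·(-2)^(2-j) for j from 0 to 2.
= 144 + (-108) + 15 = 51.

51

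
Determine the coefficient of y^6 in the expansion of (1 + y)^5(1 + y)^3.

(1 + y)^5(1 + y)^3 = (1 + y)^8, so the coefficient of y^6 is C(8,6)·1^6 = 28·1 = 28.

28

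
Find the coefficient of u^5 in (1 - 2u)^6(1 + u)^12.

180

Coefficient of u^5 = Σ_{j} C(6,j)·(-2)^j·C(12,5-j)·1^(5-j) for j from 0 to 5.
= 792 + (-5940) + 13200 + (-10560) + 2880 + (-192) = 180.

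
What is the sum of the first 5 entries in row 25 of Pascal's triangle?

1 + 25 + 300 + 2300 + 12650 = 15276.

15276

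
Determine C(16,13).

560

C(16,13) = C(16,3) by symmetry.
C(16,3) = (16·15·14) / 3! = 3360 / 6 = 560.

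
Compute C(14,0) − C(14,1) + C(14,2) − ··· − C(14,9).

-715

The partial alternating sum Σ_{k=0}^{9} (−1)^k C(14,k) = (−1)^9 C(13,9) = -715.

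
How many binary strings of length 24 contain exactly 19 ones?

Choose the 19 positions: C(24,19) = 42504.

42504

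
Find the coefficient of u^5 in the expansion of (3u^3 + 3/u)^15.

General term: C(15,j)·(3u^3)^j·(3/u)^(15-j), with u-exponent 3j − 1(15−j) = 4j − 15.
Set 4j − 15 = 5: j = 5.
C(15,5) = 3003; 3^5 = 243; 3^10 = 59049.
Coefficient = 3003 · 243 · 59049 = 43089767721.

43089767721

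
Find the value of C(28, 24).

20475

C(28,24) = C(28,4) by symmetry.
C(28,4) = (28·27·26·25) / 4! = 491400 / 24 = 20475.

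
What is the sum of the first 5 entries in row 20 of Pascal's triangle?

1 + 20 + 190 + 1140 + 4845 = 6196.

6196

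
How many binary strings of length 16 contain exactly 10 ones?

Choose the 10 positions: C(16,10) = 8008.

8008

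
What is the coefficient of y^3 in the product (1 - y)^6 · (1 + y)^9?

-17

Coefficient of y^3 = Σ_{j} C(6,j)·(-1)^j·C(9,3-j)·1^(3-j) for j from 0 to 3.
= 84 + (-216) + 135 + (-20) = -17.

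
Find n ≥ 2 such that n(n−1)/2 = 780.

n(n−1)/2 = 780 ⇒ n(n−1) = 1560. Since 40·39 = 1560, n = 40.

40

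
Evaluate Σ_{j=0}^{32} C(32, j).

Setting x = 1 in (1+x)^32 gives Σ C(32,j) = 2^32 = 4294967296.

4294967296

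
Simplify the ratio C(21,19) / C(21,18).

C(n,k+1)/C(n,k) = (n−k)/(k+1) = (21−18)/(18+1) = 3/19.

3/19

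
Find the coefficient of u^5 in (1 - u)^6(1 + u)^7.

15

Coefficient of u^5 = Σ_{j} C(6,j)·(-1)^j·C(7,5-j)·1^(5-j) for j from 0 to 5.
= 21 + (-210) + 525 + (-420) + 105 + (-6) = 15.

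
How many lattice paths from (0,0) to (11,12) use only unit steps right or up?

1352078

Each path is a sequence of 23 steps with 11 rights: C(23,11) = 1352078.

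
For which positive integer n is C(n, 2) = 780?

n(n−1)/2 = 780 ⇒ n(n−1) = 1560. Since 40·39 = 1560, n = 40.

40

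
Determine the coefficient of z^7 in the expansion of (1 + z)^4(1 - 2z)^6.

Coefficient of z^7 = Σ_{j} C(4,j)·1^j·C(6,7-j)·(-2)^(7-j) for j from 1 to 4.
= 256 + (-1152) + 960 + (-160) = -96.

-96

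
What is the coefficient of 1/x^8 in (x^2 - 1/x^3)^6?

General term: C(6,j)·(x^2)^j·(-1/x^3)^(6-j), with x-exponent 2j − 3(6−j) = 5j − 18.
Set 5j − 18 = -8: j = 2.
C(6,2) = 15; 1^2 = 1; (-1)^4 = 1.
Coefficient = 15 · 1 · 1 = 15.

15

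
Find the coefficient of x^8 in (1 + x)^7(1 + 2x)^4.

1408

Coefficient of x^8 = Σ_{j} C(7,j)·1^j·C(4,8-j)·2^(8-j) for j from 4 to 7.
= 560 + 672 + 168 + 8 = 1408.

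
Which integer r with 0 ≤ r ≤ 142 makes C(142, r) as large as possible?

C(142,r) is maximized at r = 142/2 = 71.

71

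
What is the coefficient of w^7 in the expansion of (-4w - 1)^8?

131072

The general term is C(8,j)·(-4w)^j·(-1)^(8-j); the w^7 term has j = 7.
C(8,7) = 8.
Coefficient = C(8,7) · (-4)^7 · (-1)^1 = 8 · (-16384) · (-1) = 131072.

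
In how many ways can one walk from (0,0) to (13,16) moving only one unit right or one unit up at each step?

67863915

Each path is a sequence of 29 steps with 13 rights: C(29,13) = 67863915.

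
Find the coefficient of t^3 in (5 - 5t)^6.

The general term is C(6,j)·(5)^j·(-5t)^(6-j); the t^3 term has j = 3.
C(6,3) = 20.
Coefficient = C(6,3) · 5^3 · (-5)^3 = 20 · 125 · (-125) = -312500.

-312500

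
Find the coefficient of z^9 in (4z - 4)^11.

230686720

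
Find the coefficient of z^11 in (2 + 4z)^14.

The general term is C(14,j)·(2)^j·(4z)^(14-j); the z^11 term has j = 3.
C(14,3) = 364.
Coefficient = C(14,3) · 2^3 · 4^11 = 364 · 8 · 4194304 = 12213813248.

12213813248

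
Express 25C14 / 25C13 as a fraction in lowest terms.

C(n,k+1)/C(n,k) = (n−k)/(k+1) = (25−13)/(13+1) = 12/14 = 6/7.

6/7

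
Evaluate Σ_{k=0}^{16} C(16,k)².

601080390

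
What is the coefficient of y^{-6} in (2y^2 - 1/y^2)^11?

-5280

General term: C(11,j)·(2y^2)^j·(-1/y^2)^(11-j), with y-exponent 2j − 2(11−j) = 4j − 22.
Set 4j − 22 = -6: j = 4.
C(11,4) = 330; 2^4 = 16; (-1)^7 = -1.
Coefficient = 330 · 16 · (-1) = -5280.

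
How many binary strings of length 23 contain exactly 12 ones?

1352078

Choose the 12 positions: C(23,12) = 1352078.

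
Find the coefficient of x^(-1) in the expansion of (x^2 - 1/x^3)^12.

General term: C(12,j)·(x^2)^j·(-1/x^3)^(12-j), with x-exponent 2j − 3(12−j) = 5j − 36.
Set 5j − 36 = -1: j = 7.
C(12,7) = 792; 1^7 = 1; (-1)^5 = -1.
Coefficient = 792 · 1 · (-1) = -792.

-792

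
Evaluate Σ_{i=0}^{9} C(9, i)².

By Vandermonde's identity, Σ C(9,i)² = C(18,9) = 48620.

48620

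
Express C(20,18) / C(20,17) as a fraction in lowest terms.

1/6

C(n,k+1)/C(n,k) = (n−k)/(k+1) = (20−17)/(17+1) = 3/18 = 1/6.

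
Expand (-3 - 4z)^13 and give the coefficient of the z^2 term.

-221079456

The general term is C(13,j)·(-3)^j·(-4z)^(13-j); the z^2 term has j = 11.
C(13,11) = 78.
Coefficient = C(13,11) · (-3)^11 · (-4)^2 = 78 · (-177147) · 16 = -221079456.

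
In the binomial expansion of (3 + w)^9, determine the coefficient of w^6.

2268

The general term is C(9,j)·(3)^j·(w)^(9-j); the w^6 term has j = 3.
C(9,3) = 84.
Coefficient = C(9,3) · 3^3 = 84 · 27 = 2268.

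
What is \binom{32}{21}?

C(32,21) = C(32,11) by symmetry.
C(32,11) = (32·31·30·29·28·27·26·25·24·23·22) / 11! = 5150244363264000 / 39916800 = 129024480.

129024480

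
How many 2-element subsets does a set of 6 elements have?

15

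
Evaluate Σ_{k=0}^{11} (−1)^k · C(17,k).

-4368

The partial alternating sum Σ_{k=0}^{11} (−1)^k C(17,k) = (−1)^11 C(16,11) = -4368.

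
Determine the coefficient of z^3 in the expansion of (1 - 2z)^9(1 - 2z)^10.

-7752

Coefficient of z^3 = Σ_{j} C(9,j)·(-2)^j·C(10,3-j)·(-2)^(3-j) for j from 0 to 3.
= (-960) + (-3240) + (-2880) + (-672) = -7752.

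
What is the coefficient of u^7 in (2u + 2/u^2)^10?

10240

General term: C(10,j)·(2u)^j·(2/u^2)^(10-j), with u-exponent 1j − 2(10−j) = 3j − 20.
Set 3j − 20 = 7: j = 9.
C(10,9) = 10; 2^9 = 512; 2^1 = 2.
Coefficient = 10 · 512 · 2 = 10240.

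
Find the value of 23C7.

C(23,7) = (23·22·21·20·19·18·17) / 7! = 1235591280 / 5040 = 245157.

245157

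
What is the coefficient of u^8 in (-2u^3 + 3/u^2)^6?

2160

General term: C(6,j)·(-2u^3)^j·(3/u^2)^(6-j), with u-exponent 3j − 2(6−j) = 5j − 12.
Set 5j − 12 = 8: j = 4.
C(6,4) = 15; (-2)^4 = 16; 3^2 = 9.
Coefficient = 15 · 16 · 9 = 2160.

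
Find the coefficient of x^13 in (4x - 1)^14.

-939524096

The general term is C(14,j)·(4x)^j·(-1)^(14-j); the x^13 term has j = 13.
C(14,13) = 14.
Coefficient = C(14,13) · 4^13 · (-1)^1 = 14 · 67108864 · (-1) = -939524096.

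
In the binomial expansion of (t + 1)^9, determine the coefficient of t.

9

The general term is C(9,j)·(t)^j·(1)^(9-j); the t^1 term has j = 1.
C(9,1) = 9.
Coefficient = C(9,1) = 9.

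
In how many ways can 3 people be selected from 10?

This is C(10,3) = 120.

120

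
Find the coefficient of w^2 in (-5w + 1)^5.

250

The general term is C(5,j)·(-5w)^j·(1)^(5-j); the w^2 term has j = 2.
C(5,2) = 10.
Coefficient = C(5,2) · (-5)^2 = 10 · 25 = 250.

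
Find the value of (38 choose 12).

2707475148

C(38,12) = (38·37·36·35·34·33·32·31·30·29·28·27) / 12! = 1296884927852236800 / 479001600 = 2707475148.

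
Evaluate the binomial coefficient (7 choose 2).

21

C(7,2) = (7·6) / 2! = 42 / 2 = 21.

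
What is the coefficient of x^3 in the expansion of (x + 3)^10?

262440

The general term is C(10,j)·(x)^j·(3)^(10-j); the x^3 term has j = 3.
C(10,3) = 120.
Coefficient = C(10,3) · 3^7 = 120 · 2187 = 262440.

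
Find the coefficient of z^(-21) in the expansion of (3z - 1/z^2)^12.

General term: C(12,j)·(3z)^j·(-1/z^2)^(12-j), with z-exponent 1j − 2(12−j) = 3j − 24.
Set 3j − 24 = -21: j = 1.
C(12,1) = 12; 3^1 = 3; (-1)^11 = -1.
Coefficient = 12 · 3 · (-1) = -36.

-36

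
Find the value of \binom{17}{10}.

19448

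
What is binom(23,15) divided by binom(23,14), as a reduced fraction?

3/5

C(n,k+1)/C(n,k) = (n−k)/(k+1) = (23−14)/(14+1) = 9/15 = 3/5.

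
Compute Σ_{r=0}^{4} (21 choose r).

1 + 21 + 210 + 1330 + 5985 = 7547.

7547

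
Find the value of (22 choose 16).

74613

C(22,16) = C(22,6) by symmetry.
C(22,6) = (22·21·20·19·18·17) / 6! = 53721360 / 720 = 74613.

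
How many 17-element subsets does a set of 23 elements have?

100947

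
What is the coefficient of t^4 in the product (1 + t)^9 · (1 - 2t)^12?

Coefficient of t^4 = Σ_{j} C(9,j)·1^j·C(12,4-j)·(-2)^(4-j) for j from 0 to 4.
= 7920 + (-15840) + 9504 + (-2016) + 126 = -306.

-306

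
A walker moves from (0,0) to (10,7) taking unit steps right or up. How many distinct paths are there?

19448

Each path is a sequence of 17 steps with 10 rights: C(17,10) = 19448.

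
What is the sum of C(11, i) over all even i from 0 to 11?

1024

Even-i terms of row 11 sum to 2^10 = 1024.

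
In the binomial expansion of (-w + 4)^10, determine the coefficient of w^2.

2949120

The general term is C(10,j)·(-w)^j·(4)^(10-j); the w^2 term has j = 2.
C(10,2) = 45.
Coefficient = C(10,2) · 4^8 = 45 · 65536 = 2949120.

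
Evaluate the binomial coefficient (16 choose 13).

560

C(16,13) = C(16,3) by symmetry.
C(16,3) = (16·15·14) / 3! = 3360 / 6 = 560.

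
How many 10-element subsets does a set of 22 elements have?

C(22,10) = (22·21·20·19·18·17·16·15·14·13) / 10! = 2346549004800 / 3628800 = 646646.

646646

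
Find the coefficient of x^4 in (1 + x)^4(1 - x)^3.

3

Coefficient of x^4 = Σ_{j} C(4,j)·1^j·C(3,4-j)·(-1)^(4-j) for j from 1 to 4.
= (-4) + 18 + (-12) + 1 = 3.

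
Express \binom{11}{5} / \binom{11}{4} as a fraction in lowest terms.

7/5

C(n,k+1)/C(n,k) = (n−k)/(k+1) = (11−4)/(4+1) = 7/5.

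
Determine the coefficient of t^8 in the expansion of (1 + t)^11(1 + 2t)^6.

220165

Coefficient of t^8 = Σ_{j} C(11,j)·1^j·C(6,8-j)·2^(8-j) for j from 2 to 8.
= 3520 + 31680 + 79200 + 73920 + 27720 + 3960 + 165 = 220165.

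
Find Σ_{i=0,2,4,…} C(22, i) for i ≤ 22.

2097152

Half of (1+1)^22 + (1−1)^22 gives the even-index sum: 2^21 = 2097152.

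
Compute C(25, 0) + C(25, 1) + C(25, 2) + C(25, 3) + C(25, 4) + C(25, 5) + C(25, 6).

245506

1 + 25 + 300 + 2300 + 12650 + 53130 + 177100 = 245506.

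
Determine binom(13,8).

C(13,8) = C(13,5) by symmetry.
C(13,5) = (13·12·11·10·9) / 5! = 154440 / 120 = 1287.

1287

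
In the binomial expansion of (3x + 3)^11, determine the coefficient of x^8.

The general term is C(11,j)·(3x)^j·(3)^(11-j); the x^8 term has j = 8.
C(11,8) = 165.
Coefficient = C(11,8) · 3^8 · 3^3 = 165 · 6561 · 27 = 29229255.

29229255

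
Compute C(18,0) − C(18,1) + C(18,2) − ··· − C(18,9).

-24310

The partial alternating sum Σ_{k=0}^{9} (−1)^k C(18,k) = (−1)^9 C(17,9) = -24310.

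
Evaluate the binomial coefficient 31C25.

C(31,25) = C(31,6) by symmetry.
C(31,6) = (31·30·29·28·27·26) / 6! = 530122320 / 720 = 736281.

736281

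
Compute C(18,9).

C(18,9) = (18·17·16·15·14·13·12·11·10) / 9! = 17643225600 / 362880 = 48620.

48620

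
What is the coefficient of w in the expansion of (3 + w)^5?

The general term is C(5,j)·(3)^j·(w)^(5-j); the w^1 term has j = 4.
C(5,4) = 5.
Coefficient = C(5,4) · 3^4 = 5 · 81 = 405.

405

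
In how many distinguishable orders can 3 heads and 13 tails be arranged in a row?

Choose positions for the heads: C(16,3) = 560.

560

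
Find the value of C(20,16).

4845

C(20,16) = C(20,4) by symmetry.
C(20,4) = (20·19·18·17) / 4! = 116280 / 24 = 4845.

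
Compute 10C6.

210

C(10,6) = C(10,4) by symmetry.
C(10,4) = (10·9·8·7) / 4! = 5040 / 24 = 210.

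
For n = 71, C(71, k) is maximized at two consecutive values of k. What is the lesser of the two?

35

For odd n = 71, C(71,k) peaks at k = (n−1)/2 and (n+1)/2; the lesser is 35.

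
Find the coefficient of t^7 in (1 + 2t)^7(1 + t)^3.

4048

Coefficient of t^7 = Σ_{j} C(7,j)·2^j·C(3,7-j)·1^(7-j) for j from 4 to 7.
= 560 + 2016 + 1344 + 128 = 4048.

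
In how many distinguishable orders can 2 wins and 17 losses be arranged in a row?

Choose positions for the wins: C(19,2) = 171.

171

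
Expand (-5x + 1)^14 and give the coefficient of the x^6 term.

46921875

The general term is C(14,j)·(-5x)^j·(1)^(14-j); the x^6 term has j = 6.
C(14,6) = 3003.
Coefficient = C(14,6) · (-5)^6 = 3003 · 15625 = 46921875.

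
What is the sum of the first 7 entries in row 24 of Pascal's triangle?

190051

1 + 24 + 276 + 2024 + 10626 + 42504 + 134596 = 190051.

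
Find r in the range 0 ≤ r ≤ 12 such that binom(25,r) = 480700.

7

C(25,r) increases on 0 ≤ r ≤ 12. C(25,6) = 177100 and C(25,7) = 480700, so r = 7.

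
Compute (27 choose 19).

C(27,19) = C(27,8) by symmetry.
C(27,8) = (27·26·25·24·23·22·21·20) / 8! = 89513424000 / 40320 = 2220075.

2220075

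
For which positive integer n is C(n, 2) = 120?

16

n(n−1)/2 = 120 ⇒ n(n−1) = 240. Since 16·15 = 240, n = 16.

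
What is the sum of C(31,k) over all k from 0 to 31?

2147483648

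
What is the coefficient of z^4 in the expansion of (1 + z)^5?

5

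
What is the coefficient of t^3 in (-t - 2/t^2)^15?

-21840

General term: C(15,j)·(-t)^j·(-2/t^2)^(15-j), with t-exponent 1j − 2(15−j) = 3j − 30.
Set 3j − 30 = 3: j = 11.
C(15,11) = 1365; (-1)^11 = -1; (-2)^4 = 16.
Coefficient = 1365 · (-1) · 16 = -21840.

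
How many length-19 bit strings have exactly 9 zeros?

Choose the 9 positions: C(19,9) = 92378.

92378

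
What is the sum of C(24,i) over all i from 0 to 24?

Setting x = 1 in (1+x)^24 gives Σ C(24,i) = 2^24 = 16777216.

16777216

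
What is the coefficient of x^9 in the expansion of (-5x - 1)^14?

The general term is C(14,j)·(-5x)^j·(-1)^(14-j); the x^9 term has j = 9.
C(14,9) = 2002.
Coefficient = C(14,9) · (-5)^9 · (-1)^5 = 2002 · (-1953125) · (-1) = 3910156250.

3910156250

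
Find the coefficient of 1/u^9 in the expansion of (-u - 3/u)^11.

-649539

General term: C(11,j)·(-u)^j·(-3/u)^(11-j), with u-exponent 1j − 1(11−j) = 2j − 11.
Set 2j − 11 = -9: j = 1.
C(11,1) = 11; (-1)^1 = -1; (-3)^10 = 59049.
Coefficient = 11 · (-1) · 59049 = -649539.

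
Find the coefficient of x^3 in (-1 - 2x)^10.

960

The general term is C(10,j)·(-1)^j·(-2x)^(10-j); the x^3 term has j = 7.
C(10,7) = 120.
Coefficient = C(10,7) · (-1)^7 · (-2)^3 = 120 · (-1) · (-8) = 960.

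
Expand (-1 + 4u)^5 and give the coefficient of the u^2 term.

-160

The general term is C(5,j)·(-1)^j·(4u)^(5-j); the u^2 term has j = 3.
C(5,3) = 10.
Coefficient = C(5,3) · (-1)^3 · 4^2 = 10 · (-1) · 16 = -160.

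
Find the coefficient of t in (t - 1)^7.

The general term is C(7,j)·(t)^j·(-1)^(7-j); the t^1 term has j = 1.
C(7,1) = 7.
Coefficient = C(7,1) = 7.

7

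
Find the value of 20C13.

77520

C(20,13) = C(20,7) by symmetry.
C(20,7) = (20·19·18·17·16·15·14) / 7! = 390700800 / 5040 = 77520.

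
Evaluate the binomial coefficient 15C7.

C(15,7) = (15·14·13·12·11·10·9) / 7! = 32432400 / 5040 = 6435.

6435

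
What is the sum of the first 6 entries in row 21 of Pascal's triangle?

27896

1 + 21 + 210 + 1330 + 5985 + 20349 = 27896.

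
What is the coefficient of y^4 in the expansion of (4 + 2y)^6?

3840

The general term is C(6,j)·(4)^j·(2y)^(6-j); the y^4 term has j = 2.
C(6,2) = 15.
Coefficient = C(6,2) · 4^2 · 2^4 = 15 · 16 · 16 = 3840.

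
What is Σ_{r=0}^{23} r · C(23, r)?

96468992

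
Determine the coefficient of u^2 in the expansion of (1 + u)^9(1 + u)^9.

Coefficient of u^2 = Σ_{j} C(9,j)·C(9,2-j) for j from 0 to 2.
= 36 + 81 + 36 = 153.

153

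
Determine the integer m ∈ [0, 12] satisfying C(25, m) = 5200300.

12

C(25,m) increases on 0 ≤ m ≤ 12. C(25,11) = 4457400 and C(25,12) = 5200300, so m = 12.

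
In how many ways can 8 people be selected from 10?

45

This is C(10,8) = 45.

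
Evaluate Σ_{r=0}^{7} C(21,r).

198440

1 + 21 + 210 + 1330 + 5985 + 20349 + 54264 + 116280 = 198440.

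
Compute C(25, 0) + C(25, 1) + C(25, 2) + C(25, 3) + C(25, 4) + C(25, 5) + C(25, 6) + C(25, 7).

726206

1 + 25 + 300 + 2300 + 12650 + 53130 + 177100 + 480700 = 726206.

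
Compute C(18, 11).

C(18,11) = C(18,7) by symmetry.
C(18,7) = (18·17·16·15·14·13·12) / 7! = 160392960 / 5040 = 31824.

31824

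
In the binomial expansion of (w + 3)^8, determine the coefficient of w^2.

The general term is C(8,j)·(w)^j·(3)^(8-j); the w^2 term has j = 2.
C(8,2) = 28.
Coefficient = C(8,2) · 3^6 = 28 · 729 = 20412.

20412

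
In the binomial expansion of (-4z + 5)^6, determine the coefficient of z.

-75000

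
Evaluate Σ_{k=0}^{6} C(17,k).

21778

1 + 17 + 136 + 680 + 2380 + 6188 + 12376 = 21778.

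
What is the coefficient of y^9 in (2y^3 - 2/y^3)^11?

General term: C(11,j)·(2y^3)^j·(-2/y^3)^(11-j), with y-exponent 3j − 3(11−j) = 6j − 33.
Set 6j − 33 = 9: j = 7.
C(11,7) = 330; 2^7 = 128; (-2)^4 = 16.
Coefficient = 330 · 128 · 16 = 675840.

675840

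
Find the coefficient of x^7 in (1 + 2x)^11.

The general term is C(11,j)·(1)^j·(2x)^(11-j); the x^7 term has j = 4.
C(11,4) = 330.
Coefficient = C(11,4) · 2^7 = 330 · 128 = 42240.

42240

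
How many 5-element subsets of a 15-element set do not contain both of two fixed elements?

All 5-subsets: C(15,5) = 3003. Those containing both fixed elements: C(13,3) = 286.
3003 − 286 = 2717.

2717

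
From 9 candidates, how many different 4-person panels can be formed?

126

This is C(9,4) = 126.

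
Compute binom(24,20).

10626

C(24,20) = C(24,4) by symmetry.
C(24,4) = (24·23·22·21) / 4! = 255024 / 24 = 10626.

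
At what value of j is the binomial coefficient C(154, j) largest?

C(154,j) is maximized at j = 154/2 = 77.

77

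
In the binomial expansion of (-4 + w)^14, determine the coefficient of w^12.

1456

The general term is C(14,j)·(-4)^j·(w)^(14-j); the w^12 term has j = 2.
C(14,2) = 91.
Coefficient = C(14,2) · (-4)^2 = 91 · 16 = 1456.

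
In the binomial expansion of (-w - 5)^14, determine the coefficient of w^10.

The general term is C(14,j)·(-w)^j·(-5)^(14-j); the w^10 term has j = 10.
C(14,10) = 1001.
Coefficient = C(14,10) · (-5)^4 = 1001 · 625 = 625625.

625625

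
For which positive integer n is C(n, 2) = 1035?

n(n−1)/2 = 1035 ⇒ n(n−1) = 2070. Since 46·45 = 2070, n = 46.

46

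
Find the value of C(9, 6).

C(9,6) = C(9,3) by symmetry.
C(9,3) = (9·8·7) / 3! = 504 / 6 = 84.

84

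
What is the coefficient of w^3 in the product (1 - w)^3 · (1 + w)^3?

Coefficient of w^3 = Σ_{j} C(3,j)·(-1)^j·C(3,3-j)·1^(3-j) for j from 0 to 3.
= 1 + (-9) + 9 + (-1) = 0.

0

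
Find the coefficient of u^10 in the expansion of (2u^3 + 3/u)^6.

2160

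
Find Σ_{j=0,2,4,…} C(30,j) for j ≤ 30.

Even-j terms of row 30 sum to 2^29 = 536870912.

536870912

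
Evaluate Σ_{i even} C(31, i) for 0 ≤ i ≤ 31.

Half of (1+1)^31 + (1−1)^31 gives the even-index sum: 2^30 = 1073741824.

1073741824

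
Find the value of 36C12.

C(36,12) = (36·35·34·33·32·31·30·29·28·27·26·25) / 12! = 599555620984320000 / 479001600 = 1251677700.

1251677700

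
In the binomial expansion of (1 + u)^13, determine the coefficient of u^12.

13

The general term is C(13,j)·(1)^j·(u)^(13-j); the u^12 term has j = 1.
C(13,1) = 13.
Coefficient = C(13,1) = 13.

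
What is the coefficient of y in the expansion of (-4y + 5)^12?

The general term is C(12,j)·(-4y)^j·(5)^(12-j); the y^1 term has j = 1.
C(12,1) = 12.
Coefficient = C(12,1) · (-4)^1 · 5^11 = 12 · (-4) · 48828125 = -2343750000.

-2343750000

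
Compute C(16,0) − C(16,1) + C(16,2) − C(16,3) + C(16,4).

1365

The partial alternating sum Σ_{k=0}^{4} (−1)^k C(16,k) = (−1)^4 C(15,4) = 1365.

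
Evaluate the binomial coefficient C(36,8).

30260340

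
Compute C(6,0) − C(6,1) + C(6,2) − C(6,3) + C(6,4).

5

The partial alternating sum Σ_{k=0}^{4} (−1)^k C(6,k) = (−1)^4 C(5,4) = 5.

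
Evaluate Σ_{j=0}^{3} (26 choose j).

1 + 26 + 325 + 2600 = 2952.

2952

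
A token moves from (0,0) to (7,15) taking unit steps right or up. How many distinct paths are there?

Each path is a sequence of 22 steps with 7 rights: C(22,7) = 170544.

170544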